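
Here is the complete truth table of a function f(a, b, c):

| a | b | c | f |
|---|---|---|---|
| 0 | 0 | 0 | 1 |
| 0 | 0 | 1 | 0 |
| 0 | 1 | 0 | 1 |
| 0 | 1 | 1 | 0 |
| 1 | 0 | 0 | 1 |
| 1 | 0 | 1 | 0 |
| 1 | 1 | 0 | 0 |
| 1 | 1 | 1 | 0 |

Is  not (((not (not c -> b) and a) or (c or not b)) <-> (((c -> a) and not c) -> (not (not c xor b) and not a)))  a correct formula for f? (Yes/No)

Yes

Test each input against both f and the formula:
  a=0, b=0, c=0: formula gives 1, f = 1 ✓
  a=0, b=0, c=1: formula gives 0, f = 0 ✓
  a=0, b=1, c=0: formula gives 1, f = 1 ✓
  a=0, b=1, c=1: formula gives 0, f = 0 ✓
  a=1, b=0, c=0: formula gives 1, f = 1 ✓
  …and likewise for the remaining 3 rows.
No disagreement on any input; they are logically equivalent.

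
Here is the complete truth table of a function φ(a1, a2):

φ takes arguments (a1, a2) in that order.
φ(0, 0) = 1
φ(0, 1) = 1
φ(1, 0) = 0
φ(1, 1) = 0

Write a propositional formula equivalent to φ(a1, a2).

The output is the negation of a1.

φ(a1, a2) = ~a1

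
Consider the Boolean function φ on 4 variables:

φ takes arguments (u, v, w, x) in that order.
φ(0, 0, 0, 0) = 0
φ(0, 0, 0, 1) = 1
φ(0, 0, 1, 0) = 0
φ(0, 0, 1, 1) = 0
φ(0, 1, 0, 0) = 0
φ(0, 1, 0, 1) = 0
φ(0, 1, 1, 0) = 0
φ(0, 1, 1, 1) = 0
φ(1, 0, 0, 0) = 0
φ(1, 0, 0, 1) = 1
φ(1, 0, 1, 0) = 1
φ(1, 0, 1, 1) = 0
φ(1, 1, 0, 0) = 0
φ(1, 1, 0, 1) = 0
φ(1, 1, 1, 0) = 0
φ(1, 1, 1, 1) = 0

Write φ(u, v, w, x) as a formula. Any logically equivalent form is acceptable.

φ(u, v, w, x) = ((((u' · v') · w') · x) + (((u · v') · w') · x)) + (((u · v') · w) · x')

φ=1 on 3 inputs: (0,0,0,1), (1,0,0,1), (1,0,1,0). Reading each as a conjunction of literals (¬u·¬v·¬w·x, u·¬v·¬w·x, u·¬v·w·¬x) and taking the OR gives the canonical DNF.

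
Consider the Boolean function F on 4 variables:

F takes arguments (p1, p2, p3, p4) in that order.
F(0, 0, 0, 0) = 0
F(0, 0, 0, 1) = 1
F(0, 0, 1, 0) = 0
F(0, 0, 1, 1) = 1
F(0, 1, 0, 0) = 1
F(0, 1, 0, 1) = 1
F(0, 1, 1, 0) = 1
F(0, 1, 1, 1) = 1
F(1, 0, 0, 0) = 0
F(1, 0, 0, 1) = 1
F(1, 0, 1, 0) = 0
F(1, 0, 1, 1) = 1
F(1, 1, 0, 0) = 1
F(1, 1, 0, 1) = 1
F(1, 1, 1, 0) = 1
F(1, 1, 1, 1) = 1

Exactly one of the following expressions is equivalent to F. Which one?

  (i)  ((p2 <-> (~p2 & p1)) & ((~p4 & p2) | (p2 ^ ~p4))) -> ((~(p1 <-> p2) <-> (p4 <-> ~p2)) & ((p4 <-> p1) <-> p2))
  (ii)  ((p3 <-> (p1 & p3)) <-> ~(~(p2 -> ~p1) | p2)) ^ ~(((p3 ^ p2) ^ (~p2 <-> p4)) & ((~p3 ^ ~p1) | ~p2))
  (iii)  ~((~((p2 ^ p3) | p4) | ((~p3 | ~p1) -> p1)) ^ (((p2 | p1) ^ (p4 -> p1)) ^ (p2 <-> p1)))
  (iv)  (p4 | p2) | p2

iv

(i) disagrees with F on (1,0,0,0) (formula → 1, table → 0); rule it out.
(ii) disagrees with F on (0,1,1,1) (formula → 0, table → 1); rule it out.
(iii) disagrees with F on (0,0,0,1) (formula → 0, table → 1); rule it out.
That leaves (iv). Evaluating it on every row reproduces the table of F exactly.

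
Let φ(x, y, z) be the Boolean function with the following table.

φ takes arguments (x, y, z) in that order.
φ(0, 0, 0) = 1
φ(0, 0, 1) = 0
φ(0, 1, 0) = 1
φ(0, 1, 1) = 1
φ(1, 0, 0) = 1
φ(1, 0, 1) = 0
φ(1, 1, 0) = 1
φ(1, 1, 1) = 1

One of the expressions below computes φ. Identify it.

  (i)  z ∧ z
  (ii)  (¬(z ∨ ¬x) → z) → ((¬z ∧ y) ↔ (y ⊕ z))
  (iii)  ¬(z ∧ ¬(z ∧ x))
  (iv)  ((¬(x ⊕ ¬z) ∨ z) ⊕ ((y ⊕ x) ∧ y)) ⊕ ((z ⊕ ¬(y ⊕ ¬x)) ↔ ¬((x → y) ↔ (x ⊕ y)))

(i) fails at (0,0,0): the formula yields 0, φ is 1.
(iii) fails at (0,1,1): the formula yields 0, φ is 1.
(iv) fails at (0,0,0): the formula yields 0, φ is 1.
Only (ii) survives; checking it on all 8 rows confirms it matches φ.

ii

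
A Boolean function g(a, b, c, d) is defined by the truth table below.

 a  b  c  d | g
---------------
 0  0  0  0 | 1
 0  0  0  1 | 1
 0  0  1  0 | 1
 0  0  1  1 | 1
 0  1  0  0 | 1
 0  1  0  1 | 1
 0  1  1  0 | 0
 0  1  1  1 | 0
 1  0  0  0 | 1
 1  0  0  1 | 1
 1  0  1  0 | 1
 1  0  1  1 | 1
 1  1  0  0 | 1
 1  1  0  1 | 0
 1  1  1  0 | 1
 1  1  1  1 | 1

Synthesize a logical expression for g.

g is 0 on only 3 rows — (0,1,1,0), (0,1,1,1), (1,1,0,1). Writing each as a minterm (¬a·b·c·¬d, ¬a·b·c·d, a·b·¬c·d) and OR-ing them characterizes exactly where g=0, so g is the negation of that disjunction.

g(a, b, c, d) = ~(((((~a & b) & c) & ~d) | (((~a & b) & c) & d)) | (((a & b) & ~c) & d))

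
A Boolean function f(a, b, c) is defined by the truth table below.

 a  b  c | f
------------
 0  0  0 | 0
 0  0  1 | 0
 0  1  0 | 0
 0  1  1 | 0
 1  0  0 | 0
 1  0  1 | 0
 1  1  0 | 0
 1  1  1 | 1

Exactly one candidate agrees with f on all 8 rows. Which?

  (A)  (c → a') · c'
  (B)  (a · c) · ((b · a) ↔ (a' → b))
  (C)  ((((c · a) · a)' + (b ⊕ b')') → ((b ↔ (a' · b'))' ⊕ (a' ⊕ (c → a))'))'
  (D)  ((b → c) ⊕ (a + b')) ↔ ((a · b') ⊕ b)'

B

(A): at (0,0,0) it gives 1, but f = 0 — eliminated.
(C): at (0,0,0) it gives 1, but f = 0 — eliminated.
(D): at (0,1,0) it gives 1, but f = 0 — eliminated.
(B) is the remaining candidate, and it agrees with f on all 8 inputs.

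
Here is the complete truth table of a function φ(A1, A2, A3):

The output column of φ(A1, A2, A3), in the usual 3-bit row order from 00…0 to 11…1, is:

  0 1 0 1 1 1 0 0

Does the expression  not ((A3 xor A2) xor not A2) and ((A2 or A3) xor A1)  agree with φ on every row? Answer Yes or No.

No

Test each input against both φ and the formula:
  A1=0, A2=0, A3=0: formula gives 0, φ = 0 ✓
  A1=0, A2=0, A3=1: formula gives 1, φ = 1 ✓
  A1=0, A2=1, A3=0: formula gives 0, φ = 0 ✓
  A1=0, A2=1, A3=1: formula gives 1, φ = 1 ✓
  A1=1, A2=0, A3=0: formula gives 0, but φ = 1 ✗
Row (1,0,0) is a counterexample, so the formula is not equivalent to φ.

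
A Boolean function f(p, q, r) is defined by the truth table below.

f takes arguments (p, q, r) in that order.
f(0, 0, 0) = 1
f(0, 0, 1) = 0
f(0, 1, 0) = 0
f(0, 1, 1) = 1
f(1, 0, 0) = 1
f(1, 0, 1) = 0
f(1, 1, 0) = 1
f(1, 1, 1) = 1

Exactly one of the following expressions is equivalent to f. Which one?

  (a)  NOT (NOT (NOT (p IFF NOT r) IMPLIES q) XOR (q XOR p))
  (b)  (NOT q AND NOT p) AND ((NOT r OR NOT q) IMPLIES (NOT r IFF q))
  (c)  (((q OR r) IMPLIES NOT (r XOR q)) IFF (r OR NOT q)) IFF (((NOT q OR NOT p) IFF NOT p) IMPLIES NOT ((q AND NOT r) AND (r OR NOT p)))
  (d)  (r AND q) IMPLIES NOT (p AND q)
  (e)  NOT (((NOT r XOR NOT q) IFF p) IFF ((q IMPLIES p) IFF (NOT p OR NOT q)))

(a) fails at (0,0,0): the formula yields 0, f is 1.
(b) fails at (0,0,0): the formula yields 0, f is 1.
(d) fails at (0,0,1): the formula yields 1, f is 0.
(e) fails at (0,0,0): the formula yields 0, f is 1.
(c) is the remaining candidate, and it agrees with f on all 8 inputs.

c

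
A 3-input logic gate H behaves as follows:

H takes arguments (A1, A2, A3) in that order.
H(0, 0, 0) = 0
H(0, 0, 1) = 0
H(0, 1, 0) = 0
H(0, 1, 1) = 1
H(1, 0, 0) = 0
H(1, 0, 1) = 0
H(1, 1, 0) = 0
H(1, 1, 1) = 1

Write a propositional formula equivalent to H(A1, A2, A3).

H(A1, A2, A3) = ((A1' · A2) · A3) + ((A1 · A2) · A3)

Collect the rows where H=1 — (0,1,1), (1,1,1) — and write one minterm per row: ¬A1·A2·A3, A1·A2·A3. Their union (logical OR) reproduces the table exactly.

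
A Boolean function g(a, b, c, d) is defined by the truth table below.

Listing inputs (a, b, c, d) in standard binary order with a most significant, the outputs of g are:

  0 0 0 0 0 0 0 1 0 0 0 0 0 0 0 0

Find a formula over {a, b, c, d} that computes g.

g(a, b, c, d) = ((NOT a AND b) AND c) AND d

g is 1 on exactly one input, (0,1,1,1), whose minterm is ¬a·b·c·d. So g is just that conjunction.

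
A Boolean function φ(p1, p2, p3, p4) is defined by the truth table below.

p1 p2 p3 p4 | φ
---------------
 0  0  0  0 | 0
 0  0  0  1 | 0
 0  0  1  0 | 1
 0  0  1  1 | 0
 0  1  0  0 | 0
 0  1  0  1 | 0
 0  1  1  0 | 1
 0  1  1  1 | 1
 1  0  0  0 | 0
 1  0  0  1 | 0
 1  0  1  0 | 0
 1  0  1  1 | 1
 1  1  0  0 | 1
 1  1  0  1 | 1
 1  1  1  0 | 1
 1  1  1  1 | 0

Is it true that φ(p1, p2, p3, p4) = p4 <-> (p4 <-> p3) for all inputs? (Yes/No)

Evaluate p4 <-> (p4 <-> p3) on each row and compare to φ:
  p1=0, p2=0, p3=0, p4=0: formula gives 0, φ = 0 ✓
  p1=0, p2=0, p3=0, p4=1: formula gives 0, φ = 0 ✓
  p1=0, p2=0, p3=1, p4=0: formula gives 1, φ = 1 ✓
  p1=0, p2=0, p3=1, p4=1: formula gives 1, but φ = 0 ✗
A single disagreement suffices: at (0,0,1,1) they differ, so the formula does not compute φ.

No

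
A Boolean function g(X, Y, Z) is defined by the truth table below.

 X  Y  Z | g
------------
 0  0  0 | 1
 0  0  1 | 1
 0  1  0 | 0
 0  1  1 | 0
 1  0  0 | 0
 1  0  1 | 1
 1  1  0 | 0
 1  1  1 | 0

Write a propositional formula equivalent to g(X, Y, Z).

The 1-rows are (0,0,0), (0,0,1), (1,0,1). Each contributes one minterm — ¬X·¬Y·¬Z; ¬X·¬Y·Z; X·¬Y·Z — and their disjunction is a sum-of-products form of g.

g(X, Y, Z) = (((~X & ~Y) & ~Z) | ((~X & ~Y) & Z)) | ((X & ~Y) & Z)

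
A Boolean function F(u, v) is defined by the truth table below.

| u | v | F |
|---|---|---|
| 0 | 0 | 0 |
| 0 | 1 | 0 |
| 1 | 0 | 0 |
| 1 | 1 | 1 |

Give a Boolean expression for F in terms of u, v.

F(u, v) = u · v

Only row (1,1) gives 1. That row's minterm u·v is F directly.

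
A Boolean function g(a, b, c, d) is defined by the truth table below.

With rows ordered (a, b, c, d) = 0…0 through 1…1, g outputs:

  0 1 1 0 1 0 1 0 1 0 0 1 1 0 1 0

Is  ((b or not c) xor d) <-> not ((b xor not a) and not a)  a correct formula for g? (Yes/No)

Check the formula against g row by row:
  a=0, b=0, c=0, d=0: formula gives 0, g = 0 ✓
  a=0, b=0, c=0, d=1: formula gives 1, g = 1 ✓
  a=0, b=0, c=1, d=0: formula gives 1, g = 1 ✓
  a=0, b=0, c=1, d=1: formula gives 0, g = 0 ✓
  …and likewise for the remaining 12 rows.
No disagreement on any input; they are logically equivalent.

Yes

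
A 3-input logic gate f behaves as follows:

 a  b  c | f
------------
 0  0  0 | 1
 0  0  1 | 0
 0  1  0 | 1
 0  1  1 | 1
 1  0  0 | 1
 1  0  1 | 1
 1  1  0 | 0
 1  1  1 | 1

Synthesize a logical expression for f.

f(a, b, c) = ~(((~a & ~b) & c) | ((a & b) & ~c))

f is 0 on only 2 rows — (0,0,1), (1,1,0). Writing each as a minterm (¬a·¬b·c, a·b·¬c) and OR-ing them characterizes exactly where f=0, so f is the negation of that disjunction.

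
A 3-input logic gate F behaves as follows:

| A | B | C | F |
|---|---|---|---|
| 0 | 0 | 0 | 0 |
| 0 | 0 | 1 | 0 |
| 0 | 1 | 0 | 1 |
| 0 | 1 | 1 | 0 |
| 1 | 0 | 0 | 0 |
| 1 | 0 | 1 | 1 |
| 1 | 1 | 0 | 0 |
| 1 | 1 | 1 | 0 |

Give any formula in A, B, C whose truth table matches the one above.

F=1 on 2 inputs: (0,1,0), (1,0,1). Reading each as a conjunction of literals (¬A·B·¬C, A·¬B·C) and taking the OR gives the canonical DNF.

F(A, B, C) = ((NOT A AND B) AND NOT C) OR ((A AND NOT B) AND C)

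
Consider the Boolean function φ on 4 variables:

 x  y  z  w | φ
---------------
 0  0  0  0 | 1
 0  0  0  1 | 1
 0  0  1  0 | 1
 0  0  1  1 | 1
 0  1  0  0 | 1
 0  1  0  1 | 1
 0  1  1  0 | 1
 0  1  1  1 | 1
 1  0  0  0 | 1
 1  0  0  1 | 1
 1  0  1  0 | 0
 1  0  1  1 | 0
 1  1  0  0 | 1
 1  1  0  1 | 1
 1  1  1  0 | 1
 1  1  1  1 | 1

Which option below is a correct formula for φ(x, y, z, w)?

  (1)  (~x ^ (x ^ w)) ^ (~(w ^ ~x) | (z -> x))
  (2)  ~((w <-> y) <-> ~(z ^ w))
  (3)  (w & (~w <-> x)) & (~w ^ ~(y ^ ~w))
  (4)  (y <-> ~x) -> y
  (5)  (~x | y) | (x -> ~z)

(1): at (0,0,0,0) it gives 0, but φ = 1 — eliminated.
(2): at (0,0,0,0) it gives 0, but φ = 1 — eliminated.
(3): at (0,0,0,0) it gives 0, but φ = 1 — eliminated.
(4): at (1,0,0,0) it gives 0, but φ = 1 — eliminated.
(5) is the remaining candidate, and it agrees with φ on all 16 inputs.

5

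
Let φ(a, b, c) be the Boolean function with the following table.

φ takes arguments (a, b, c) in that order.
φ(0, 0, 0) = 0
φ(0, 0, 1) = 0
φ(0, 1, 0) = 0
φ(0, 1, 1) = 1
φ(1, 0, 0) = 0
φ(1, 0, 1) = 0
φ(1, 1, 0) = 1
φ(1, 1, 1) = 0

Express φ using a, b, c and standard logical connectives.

Collect the rows where φ=1 — (0,1,1), (1,1,0) — and write one minterm per row: ¬a·b·c, a·b·¬c. Their union (logical OR) reproduces the table exactly.

φ(a, b, c) = ((not a and b) and c) or ((a and b) and not c)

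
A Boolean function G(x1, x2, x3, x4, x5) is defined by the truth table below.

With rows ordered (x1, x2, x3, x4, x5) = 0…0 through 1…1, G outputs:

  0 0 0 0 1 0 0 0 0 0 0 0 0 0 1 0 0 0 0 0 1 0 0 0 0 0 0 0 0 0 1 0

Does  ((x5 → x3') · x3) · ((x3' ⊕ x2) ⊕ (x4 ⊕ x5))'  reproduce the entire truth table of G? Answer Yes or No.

Yes

Evaluate ((x5 → x3') · x3) · ((x3' ⊕ x2) ⊕ (x4 ⊕ x5))' on each row and compare to G:
  x1=0, x2=0, x3=0, x4=0, x5=0: formula gives 0, G = 0 ✓
  x1=0, x2=0, x3=0, x4=0, x5=1: formula gives 0, G = 0 ✓
  x1=0, x2=0, x3=0, x4=1, x5=0: formula gives 0, G = 0 ✓
  x1=0, x2=0, x3=0, x4=1, x5=1: formula gives 0, G = 0 ✓
  … (the remaining 28 rows also agree.)
No disagreement on any input; they are logically equivalent.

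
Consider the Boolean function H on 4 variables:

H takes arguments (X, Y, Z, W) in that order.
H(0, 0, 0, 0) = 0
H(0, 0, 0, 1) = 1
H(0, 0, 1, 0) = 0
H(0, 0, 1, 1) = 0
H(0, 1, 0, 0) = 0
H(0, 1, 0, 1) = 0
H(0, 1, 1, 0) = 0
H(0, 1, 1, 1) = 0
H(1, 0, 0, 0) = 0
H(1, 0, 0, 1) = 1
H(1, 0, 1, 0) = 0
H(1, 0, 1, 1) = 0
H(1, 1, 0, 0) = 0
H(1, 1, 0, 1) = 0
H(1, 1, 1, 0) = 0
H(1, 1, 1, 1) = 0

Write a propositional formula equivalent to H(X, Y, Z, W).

H(X, Y, Z, W) = (((X' · Y') · Z') · W) + (((X · Y') · Z') · W)

Collect the rows where H=1 — (0,0,0,1), (1,0,0,1) — and write one minterm per row: ¬X·¬Y·¬Z·W, X·¬Y·¬Z·W. Their union (logical OR) reproduces the table exactly.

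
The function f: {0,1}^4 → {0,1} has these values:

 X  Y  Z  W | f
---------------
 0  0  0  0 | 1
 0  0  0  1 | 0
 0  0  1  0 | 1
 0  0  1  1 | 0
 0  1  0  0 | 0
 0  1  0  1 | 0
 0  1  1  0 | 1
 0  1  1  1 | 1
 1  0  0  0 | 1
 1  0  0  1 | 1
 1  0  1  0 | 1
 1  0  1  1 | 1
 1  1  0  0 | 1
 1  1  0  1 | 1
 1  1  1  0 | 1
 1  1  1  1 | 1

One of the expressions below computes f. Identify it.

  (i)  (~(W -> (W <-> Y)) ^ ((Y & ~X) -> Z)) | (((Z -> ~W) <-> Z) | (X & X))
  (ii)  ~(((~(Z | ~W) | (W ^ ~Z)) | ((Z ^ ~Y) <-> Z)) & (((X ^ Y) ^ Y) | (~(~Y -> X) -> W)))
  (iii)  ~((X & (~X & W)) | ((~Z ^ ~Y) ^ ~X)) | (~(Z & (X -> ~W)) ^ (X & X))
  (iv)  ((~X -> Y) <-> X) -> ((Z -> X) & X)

i

(ii) disagrees with f on (0,1,1,0) (formula → 0, table → 1); rule it out.
(iii) disagrees with f on (0,0,0,1) (formula → 1, table → 0); rule it out.
(iv) disagrees with f on (0,0,0,0) (formula → 0, table → 1); rule it out.
Only (i) survives; checking it on all 16 rows confirms it matches f.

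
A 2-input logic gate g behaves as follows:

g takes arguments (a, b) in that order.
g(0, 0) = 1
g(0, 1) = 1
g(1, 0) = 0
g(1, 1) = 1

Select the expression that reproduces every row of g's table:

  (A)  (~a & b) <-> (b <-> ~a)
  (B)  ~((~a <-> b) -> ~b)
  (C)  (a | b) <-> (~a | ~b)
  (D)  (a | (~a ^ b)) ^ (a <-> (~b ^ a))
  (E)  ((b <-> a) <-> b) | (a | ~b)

(B) fails at (0,0): the formula yields 0, g is 1.
(C) fails at (0,0): the formula yields 0, g is 1.
(D) fails at (1,0): the formula yields 1, g is 0.
(E) fails at (0,1): the formula yields 0, g is 1.
Only (A) survives; checking it on all 4 rows confirms it matches g.

A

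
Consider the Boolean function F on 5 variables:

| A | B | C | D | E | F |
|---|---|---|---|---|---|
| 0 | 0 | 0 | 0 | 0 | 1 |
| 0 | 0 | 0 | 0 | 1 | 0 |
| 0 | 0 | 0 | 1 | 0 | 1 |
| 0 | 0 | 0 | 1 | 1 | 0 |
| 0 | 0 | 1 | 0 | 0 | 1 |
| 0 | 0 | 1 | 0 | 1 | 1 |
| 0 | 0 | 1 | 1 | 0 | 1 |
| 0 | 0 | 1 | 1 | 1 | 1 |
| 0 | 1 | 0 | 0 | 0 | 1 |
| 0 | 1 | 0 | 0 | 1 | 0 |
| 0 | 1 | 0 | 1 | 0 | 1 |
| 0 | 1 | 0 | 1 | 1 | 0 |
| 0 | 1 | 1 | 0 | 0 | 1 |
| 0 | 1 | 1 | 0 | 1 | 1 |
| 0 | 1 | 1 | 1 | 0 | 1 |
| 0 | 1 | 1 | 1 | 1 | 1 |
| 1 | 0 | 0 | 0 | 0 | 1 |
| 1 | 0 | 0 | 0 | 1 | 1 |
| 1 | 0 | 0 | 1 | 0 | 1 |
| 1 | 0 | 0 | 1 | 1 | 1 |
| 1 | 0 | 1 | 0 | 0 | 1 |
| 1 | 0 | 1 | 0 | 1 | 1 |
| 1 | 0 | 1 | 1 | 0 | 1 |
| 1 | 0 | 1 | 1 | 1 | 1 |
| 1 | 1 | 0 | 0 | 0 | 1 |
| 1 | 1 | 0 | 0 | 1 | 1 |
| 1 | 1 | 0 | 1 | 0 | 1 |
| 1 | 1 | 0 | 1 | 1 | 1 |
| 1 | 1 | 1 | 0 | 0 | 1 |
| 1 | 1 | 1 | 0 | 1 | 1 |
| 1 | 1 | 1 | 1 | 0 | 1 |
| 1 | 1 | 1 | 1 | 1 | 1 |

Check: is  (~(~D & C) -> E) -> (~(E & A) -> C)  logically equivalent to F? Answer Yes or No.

Evaluate (~(~D & C) -> E) -> (~(E & A) -> C) on each row and compare to F:
  A=0, B=0, C=0, D=0, E=0: formula gives 1, F = 1 ✓
  A=0, B=0, C=0, D=0, E=1: formula gives 0, F = 0 ✓
  A=0, B=0, C=0, D=1, E=0: formula gives 1, F = 1 ✓
  A=0, B=0, C=0, D=1, E=1: formula gives 0, F = 0 ✓
  …and likewise for the remaining 28 rows.
Every row agrees, so the formula is equivalent.

Yes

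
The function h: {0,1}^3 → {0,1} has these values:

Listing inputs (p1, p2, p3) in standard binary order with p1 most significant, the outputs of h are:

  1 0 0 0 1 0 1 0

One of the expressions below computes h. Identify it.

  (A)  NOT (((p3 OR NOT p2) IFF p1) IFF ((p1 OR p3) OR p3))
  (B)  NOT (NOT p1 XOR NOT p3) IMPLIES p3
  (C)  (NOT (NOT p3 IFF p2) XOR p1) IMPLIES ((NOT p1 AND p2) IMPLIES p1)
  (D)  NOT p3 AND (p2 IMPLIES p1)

(A) disagrees with h on (0,0,0) (formula → 0, table → 1); rule it out.
(B) disagrees with h on (0,0,0) (formula → 0, table → 1); rule it out.
(C) disagrees with h on (0,0,1) (formula → 1, table → 0); rule it out.
Only (D) survives; checking it on all 8 rows confirms it matches h.

D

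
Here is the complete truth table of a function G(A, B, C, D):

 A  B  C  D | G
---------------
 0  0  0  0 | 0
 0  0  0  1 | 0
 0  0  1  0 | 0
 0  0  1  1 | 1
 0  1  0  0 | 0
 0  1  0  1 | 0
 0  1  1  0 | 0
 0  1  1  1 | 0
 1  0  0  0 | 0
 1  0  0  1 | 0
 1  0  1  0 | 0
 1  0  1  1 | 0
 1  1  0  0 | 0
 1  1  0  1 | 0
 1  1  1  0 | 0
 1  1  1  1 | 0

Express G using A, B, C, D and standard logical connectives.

Only row (0,0,1,1) gives 1. That row's minterm ¬A·¬B·C·D is G directly.

G(A, B, C, D) = ((¬A ∧ ¬B) ∧ C) ∧ D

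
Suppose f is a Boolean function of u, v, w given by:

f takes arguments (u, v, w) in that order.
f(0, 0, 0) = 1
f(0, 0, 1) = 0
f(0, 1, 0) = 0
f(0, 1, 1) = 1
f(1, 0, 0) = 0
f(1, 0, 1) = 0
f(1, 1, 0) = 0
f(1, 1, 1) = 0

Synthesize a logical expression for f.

f=1 on 2 inputs: (0,0,0), (0,1,1). Reading each as a conjunction of literals (¬u·¬v·¬w, ¬u·v·w) and taking the OR gives the canonical DNF.

f(u, v, w) = ((u' · v') · w') + ((u' · v) · w)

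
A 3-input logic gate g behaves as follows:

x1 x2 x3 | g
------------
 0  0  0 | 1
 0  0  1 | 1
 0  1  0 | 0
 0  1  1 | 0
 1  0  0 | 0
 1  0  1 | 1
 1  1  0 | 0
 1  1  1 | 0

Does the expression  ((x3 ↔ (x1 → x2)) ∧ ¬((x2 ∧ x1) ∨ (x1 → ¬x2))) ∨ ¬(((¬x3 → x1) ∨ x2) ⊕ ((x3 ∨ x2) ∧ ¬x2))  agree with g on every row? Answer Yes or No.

Check the formula against g row by row:
  x1=0, x2=0, x3=0: formula gives 1, g = 1 ✓
  x1=0, x2=0, x3=1: formula gives 1, g = 1 ✓
  x1=0, x2=1, x3=0: formula gives 0, g = 0 ✓
  x1=0, x2=1, x3=1: formula gives 0, g = 0 ✓
  x1=1, x2=0, x3=0: formula gives 0, g = 0 ✓
  … (the remaining 3 rows also agree.)
All 8 rows match — the expression computes g exactly.

Yes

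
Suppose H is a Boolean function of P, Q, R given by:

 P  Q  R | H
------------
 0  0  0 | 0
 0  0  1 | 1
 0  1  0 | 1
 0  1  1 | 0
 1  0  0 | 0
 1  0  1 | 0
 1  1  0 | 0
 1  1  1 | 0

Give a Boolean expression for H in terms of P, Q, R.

H(P, Q, R) = ((P' · Q') · R) + ((P' · Q) · R')

The 1-rows are (0,0,1), (0,1,0). Each contributes one minterm — ¬P·¬Q·R; ¬P·Q·¬R — and their disjunction is a sum-of-products form of H.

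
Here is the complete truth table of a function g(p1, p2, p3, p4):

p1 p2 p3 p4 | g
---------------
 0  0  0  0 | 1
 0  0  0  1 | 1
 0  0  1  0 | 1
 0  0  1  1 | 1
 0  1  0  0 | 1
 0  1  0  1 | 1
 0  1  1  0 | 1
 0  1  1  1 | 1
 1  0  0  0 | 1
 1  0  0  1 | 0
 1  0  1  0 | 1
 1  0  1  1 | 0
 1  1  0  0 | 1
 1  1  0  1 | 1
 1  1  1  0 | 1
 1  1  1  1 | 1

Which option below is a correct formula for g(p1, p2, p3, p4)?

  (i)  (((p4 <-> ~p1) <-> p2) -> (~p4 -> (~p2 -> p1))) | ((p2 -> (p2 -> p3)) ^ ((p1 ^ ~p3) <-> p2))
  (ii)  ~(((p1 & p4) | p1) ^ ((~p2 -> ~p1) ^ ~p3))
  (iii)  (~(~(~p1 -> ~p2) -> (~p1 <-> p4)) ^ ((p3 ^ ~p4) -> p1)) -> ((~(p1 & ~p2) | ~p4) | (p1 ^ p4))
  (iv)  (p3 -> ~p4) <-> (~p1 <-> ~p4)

(i) disagrees with g on (0,0,1,0) (formula → 0, table → 1); rule it out.
(ii) disagrees with g on (0,0,1,0) (formula → 0, table → 1); rule it out.
(iv) disagrees with g on (0,0,0,1) (formula → 0, table → 1); rule it out.
Only (iii) survives; checking it on all 16 rows confirms it matches g.

iii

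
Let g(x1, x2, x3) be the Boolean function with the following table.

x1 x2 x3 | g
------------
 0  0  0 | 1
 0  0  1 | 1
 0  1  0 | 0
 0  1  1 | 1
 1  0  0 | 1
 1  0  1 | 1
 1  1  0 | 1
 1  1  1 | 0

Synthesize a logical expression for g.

g(x1, x2, x3) = ~(((~x1 & x2) & ~x3) | ((x1 & x2) & x3))

There are just 2 zero rows: (0,1,0), (1,1,1). Their minterms are ¬x1·x2·¬x3, x1·x2·x3; the OR of those covers precisely the 0-outputs, and negating it yields g.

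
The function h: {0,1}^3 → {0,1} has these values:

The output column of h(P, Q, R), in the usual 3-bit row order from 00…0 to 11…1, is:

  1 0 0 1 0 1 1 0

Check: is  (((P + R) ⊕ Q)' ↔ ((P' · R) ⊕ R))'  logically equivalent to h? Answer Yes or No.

Check the formula against h row by row:
  P=0, Q=0, R=0: formula gives 1, h = 1 ✓
  P=0, Q=0, R=1: formula gives 0, h = 0 ✓
  P=0, Q=1, R=0: formula gives 0, h = 0 ✓
  P=0, Q=1, R=1: formula gives 1, h = 1 ✓
  P=1, Q=0, R=0: formula gives 0, h = 0 ✓
  …and likewise for the remaining 3 rows.
Every row agrees, so the formula is equivalent.

Yes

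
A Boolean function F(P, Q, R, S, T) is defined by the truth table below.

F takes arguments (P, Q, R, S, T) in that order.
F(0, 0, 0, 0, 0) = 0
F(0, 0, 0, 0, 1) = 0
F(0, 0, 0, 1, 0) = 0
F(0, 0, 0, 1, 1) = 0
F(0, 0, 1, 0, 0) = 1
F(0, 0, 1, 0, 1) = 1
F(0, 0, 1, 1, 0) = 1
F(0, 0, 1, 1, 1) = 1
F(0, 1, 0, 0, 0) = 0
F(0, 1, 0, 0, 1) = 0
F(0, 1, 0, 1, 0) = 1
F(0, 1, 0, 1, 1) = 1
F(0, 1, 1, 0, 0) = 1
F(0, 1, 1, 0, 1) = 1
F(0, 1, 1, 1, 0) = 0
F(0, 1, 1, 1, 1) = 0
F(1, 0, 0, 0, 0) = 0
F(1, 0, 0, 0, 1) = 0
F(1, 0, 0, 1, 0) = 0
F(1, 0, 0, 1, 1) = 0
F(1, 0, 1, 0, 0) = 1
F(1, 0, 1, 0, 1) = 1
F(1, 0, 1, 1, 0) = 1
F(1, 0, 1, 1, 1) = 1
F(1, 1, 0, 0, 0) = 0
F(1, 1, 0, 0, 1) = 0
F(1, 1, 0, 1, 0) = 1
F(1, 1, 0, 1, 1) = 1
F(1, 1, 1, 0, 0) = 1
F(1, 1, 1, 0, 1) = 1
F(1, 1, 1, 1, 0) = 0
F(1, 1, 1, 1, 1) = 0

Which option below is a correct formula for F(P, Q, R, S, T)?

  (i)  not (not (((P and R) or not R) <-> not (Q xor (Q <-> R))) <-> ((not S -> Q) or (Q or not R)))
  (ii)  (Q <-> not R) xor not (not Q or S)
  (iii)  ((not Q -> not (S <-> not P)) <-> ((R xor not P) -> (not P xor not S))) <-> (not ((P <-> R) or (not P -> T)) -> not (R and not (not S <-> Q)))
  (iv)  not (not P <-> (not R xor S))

ii

(i) disagrees with F on (0,0,1,1,0) (formula → 0, table → 1); rule it out.
(iii) disagrees with F on (0,0,1,0,0) (formula → 0, table → 1); rule it out.
(iv) disagrees with F on (0,0,0,1,0) (formula → 1, table → 0); rule it out.
Only (ii) survives; checking it on all 32 rows confirms it matches F.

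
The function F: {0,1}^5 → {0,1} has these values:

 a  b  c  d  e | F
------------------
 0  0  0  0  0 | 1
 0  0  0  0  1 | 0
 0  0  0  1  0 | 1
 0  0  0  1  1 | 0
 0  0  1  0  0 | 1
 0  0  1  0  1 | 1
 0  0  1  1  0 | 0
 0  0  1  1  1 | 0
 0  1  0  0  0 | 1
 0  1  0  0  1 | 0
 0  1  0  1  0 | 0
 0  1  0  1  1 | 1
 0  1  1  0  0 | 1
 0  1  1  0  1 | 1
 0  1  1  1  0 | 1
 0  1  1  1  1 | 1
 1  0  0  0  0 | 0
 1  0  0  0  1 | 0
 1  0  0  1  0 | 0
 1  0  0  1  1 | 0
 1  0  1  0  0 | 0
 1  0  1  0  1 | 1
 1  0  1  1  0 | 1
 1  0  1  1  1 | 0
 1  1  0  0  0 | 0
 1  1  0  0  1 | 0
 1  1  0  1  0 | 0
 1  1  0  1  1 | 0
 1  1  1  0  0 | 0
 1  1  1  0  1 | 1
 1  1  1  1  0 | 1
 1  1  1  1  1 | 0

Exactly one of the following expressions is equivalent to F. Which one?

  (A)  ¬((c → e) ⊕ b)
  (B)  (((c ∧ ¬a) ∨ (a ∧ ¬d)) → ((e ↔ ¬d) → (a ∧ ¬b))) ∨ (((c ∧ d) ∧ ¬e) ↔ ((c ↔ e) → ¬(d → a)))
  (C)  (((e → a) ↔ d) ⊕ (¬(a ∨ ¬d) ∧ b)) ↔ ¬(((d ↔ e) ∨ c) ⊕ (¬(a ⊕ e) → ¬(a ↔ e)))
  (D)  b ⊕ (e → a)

C

(A): at (0,0,0,0,0) it gives 0, but F = 1 — eliminated.
(B): at (0,0,0,0,1) it gives 1, but F = 0 — eliminated.
(D): at (0,0,1,0,1) it gives 0, but F = 1 — eliminated.
Only (C) survives; checking it on all 32 rows confirms it matches F.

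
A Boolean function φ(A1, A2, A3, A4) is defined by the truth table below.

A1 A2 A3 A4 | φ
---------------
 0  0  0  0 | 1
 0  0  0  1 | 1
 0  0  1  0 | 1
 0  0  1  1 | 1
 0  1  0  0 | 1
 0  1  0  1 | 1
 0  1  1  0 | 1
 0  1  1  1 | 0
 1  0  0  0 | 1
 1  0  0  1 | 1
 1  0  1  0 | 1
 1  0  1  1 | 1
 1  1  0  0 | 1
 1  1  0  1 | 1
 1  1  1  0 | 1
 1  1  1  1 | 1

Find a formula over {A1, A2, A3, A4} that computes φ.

φ is 0 on exactly one input, (0,1,1,1), whose minterm is ¬A1·A2·A3·A4. So φ is the negation of that single conjunction.

φ(A1, A2, A3, A4) = (((A1' · A2) · A3) · A4)'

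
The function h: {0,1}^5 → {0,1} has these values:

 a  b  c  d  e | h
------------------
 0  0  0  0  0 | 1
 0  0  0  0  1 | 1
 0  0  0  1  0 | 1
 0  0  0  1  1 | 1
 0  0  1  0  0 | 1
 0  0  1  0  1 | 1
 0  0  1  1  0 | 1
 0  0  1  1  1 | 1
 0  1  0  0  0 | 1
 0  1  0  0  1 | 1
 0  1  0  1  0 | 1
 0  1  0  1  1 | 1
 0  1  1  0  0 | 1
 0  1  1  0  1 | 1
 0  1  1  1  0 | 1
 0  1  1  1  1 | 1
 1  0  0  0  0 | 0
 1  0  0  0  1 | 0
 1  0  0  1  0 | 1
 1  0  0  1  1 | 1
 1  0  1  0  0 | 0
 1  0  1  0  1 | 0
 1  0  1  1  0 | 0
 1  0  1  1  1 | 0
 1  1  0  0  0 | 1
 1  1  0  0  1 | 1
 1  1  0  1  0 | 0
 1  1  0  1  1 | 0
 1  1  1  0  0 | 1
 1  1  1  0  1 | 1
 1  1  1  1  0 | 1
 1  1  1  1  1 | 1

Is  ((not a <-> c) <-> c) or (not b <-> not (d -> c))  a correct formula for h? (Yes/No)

Yes

Check the formula against h row by row:
  a=0, b=0, c=0, d=0, e=0: formula gives 1, h = 1 ✓
  a=0, b=0, c=0, d=0, e=1: formula gives 1, h = 1 ✓
  a=0, b=0, c=0, d=1, e=0: formula gives 1, h = 1 ✓
  a=0, b=0, c=0, d=1, e=1: formula gives 1, h = 1 ✓
  …and likewise for the remaining 28 rows.
All 32 rows match — the expression computes h exactly.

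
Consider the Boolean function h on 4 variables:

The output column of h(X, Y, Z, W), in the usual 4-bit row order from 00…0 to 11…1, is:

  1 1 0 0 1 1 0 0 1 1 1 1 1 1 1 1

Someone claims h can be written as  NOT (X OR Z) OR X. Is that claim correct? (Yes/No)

Yes

Evaluate NOT (X OR Z) OR X on each row and compare to h:
  X=0, Y=0, Z=0, W=0: formula gives 1, h = 1 ✓
  X=0, Y=0, Z=0, W=1: formula gives 1, h = 1 ✓
  X=0, Y=0, Z=1, W=0: formula gives 0, h = 0 ✓
  X=0, Y=0, Z=1, W=1: formula gives 0, h = 0 ✓
  …and likewise for the remaining 12 rows.
No disagreement on any input; they are logically equivalent.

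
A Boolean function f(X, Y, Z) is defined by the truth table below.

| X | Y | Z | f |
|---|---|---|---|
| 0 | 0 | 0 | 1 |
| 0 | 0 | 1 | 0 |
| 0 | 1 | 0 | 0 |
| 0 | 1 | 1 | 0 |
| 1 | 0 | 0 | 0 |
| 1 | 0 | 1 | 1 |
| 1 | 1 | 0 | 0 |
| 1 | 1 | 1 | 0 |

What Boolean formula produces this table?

f=1 on 2 inputs: (0,0,0), (1,0,1). Reading each as a conjunction of literals (¬X·¬Y·¬Z, X·¬Y·Z) and taking the OR gives the canonical DNF.

f(X, Y, Z) = ((NOT X AND NOT Y) AND NOT Z) OR ((X AND NOT Y) AND Z)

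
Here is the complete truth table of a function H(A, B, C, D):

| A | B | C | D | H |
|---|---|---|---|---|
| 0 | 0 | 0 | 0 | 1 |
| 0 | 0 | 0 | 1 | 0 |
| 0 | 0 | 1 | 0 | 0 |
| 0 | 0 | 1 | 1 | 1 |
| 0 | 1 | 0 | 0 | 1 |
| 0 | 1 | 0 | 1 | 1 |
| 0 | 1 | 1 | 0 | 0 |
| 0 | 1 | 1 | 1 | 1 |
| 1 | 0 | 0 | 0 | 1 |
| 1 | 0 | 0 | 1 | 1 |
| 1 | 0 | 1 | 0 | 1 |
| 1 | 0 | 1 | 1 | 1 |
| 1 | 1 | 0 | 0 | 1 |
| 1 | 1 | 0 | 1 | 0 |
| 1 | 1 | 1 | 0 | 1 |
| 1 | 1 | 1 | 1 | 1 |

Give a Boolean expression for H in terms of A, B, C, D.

There are just 4 zero rows: (0,0,0,1), (0,0,1,0), (0,1,1,0), (1,1,0,1). Their minterms are ¬A·¬B·¬C·D, ¬A·¬B·C·¬D, ¬A·B·C·¬D, A·B·¬C·D; the OR of those covers precisely the 0-outputs, and negating it yields H.

H(A, B, C, D) = NOT ((((((NOT A AND NOT B) AND NOT C) AND D) OR (((NOT A AND NOT B) AND C) AND NOT D)) OR (((NOT A AND B) AND C) AND NOT D)) OR (((A AND B) AND NOT C) AND D))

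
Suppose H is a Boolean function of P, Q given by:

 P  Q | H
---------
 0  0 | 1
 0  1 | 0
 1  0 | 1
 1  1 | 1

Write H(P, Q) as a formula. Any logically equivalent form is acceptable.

H(P, Q) = Q → P

This is Q → P (false only at 0,1).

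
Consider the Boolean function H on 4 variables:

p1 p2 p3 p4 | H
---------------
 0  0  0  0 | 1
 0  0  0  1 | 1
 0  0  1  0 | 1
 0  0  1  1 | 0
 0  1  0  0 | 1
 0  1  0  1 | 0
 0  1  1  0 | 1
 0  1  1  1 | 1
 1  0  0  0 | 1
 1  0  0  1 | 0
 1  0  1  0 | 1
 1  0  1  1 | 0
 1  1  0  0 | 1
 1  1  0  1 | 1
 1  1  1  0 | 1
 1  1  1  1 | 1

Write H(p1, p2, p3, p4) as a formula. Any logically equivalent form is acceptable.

H(p1, p2, p3, p4) = ¬((((((¬p1 ∧ ¬p2) ∧ p3) ∧ p4) ∨ (((¬p1 ∧ p2) ∧ ¬p3) ∧ p4)) ∨ (((p1 ∧ ¬p2) ∧ ¬p3) ∧ p4)) ∨ (((p1 ∧ ¬p2) ∧ p3) ∧ p4))

H is 0 on only 4 rows — (0,0,1,1), (0,1,0,1), (1,0,0,1), (1,0,1,1). Writing each as a minterm (¬p1·¬p2·p3·p4, ¬p1·p2·¬p3·p4, p1·¬p2·¬p3·p4, p1·¬p2·p3·p4) and OR-ing them characterizes exactly where H=0, so H is the negation of that disjunction.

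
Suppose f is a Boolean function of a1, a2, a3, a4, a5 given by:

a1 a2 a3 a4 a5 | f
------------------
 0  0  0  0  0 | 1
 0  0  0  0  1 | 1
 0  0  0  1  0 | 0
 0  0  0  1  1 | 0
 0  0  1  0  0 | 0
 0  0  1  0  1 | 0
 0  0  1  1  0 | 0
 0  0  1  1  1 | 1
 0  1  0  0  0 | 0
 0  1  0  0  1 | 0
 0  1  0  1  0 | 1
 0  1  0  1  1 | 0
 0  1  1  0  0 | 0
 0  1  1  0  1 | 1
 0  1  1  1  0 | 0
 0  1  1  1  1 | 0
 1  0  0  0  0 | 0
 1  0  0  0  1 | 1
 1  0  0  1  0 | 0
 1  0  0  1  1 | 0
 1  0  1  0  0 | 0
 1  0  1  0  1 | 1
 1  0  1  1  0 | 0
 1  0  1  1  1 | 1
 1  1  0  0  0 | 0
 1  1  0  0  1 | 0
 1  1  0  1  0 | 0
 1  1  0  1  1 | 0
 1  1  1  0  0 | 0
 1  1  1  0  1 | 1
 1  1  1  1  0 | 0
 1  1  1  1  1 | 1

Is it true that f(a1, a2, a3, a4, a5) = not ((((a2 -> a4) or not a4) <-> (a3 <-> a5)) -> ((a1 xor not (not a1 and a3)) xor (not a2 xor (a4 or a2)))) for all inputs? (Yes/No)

No

Evaluate not ((((a2 -> a4) or not a4) <-> (a3 <-> a5)) -> ((a1 xor not (not a1 and a3)) xor (not a2 xor (a4 or a2)))) on each row and compare to f:
  a1=0, a2=0, a3=0, a4=0, a5=0: formula gives 1, f = 1 ✓
  a1=0, a2=0, a3=0, a4=0, a5=1: formula gives 0, but f = 1 ✗
A single disagreement suffices: at (0,0,0,0,1) they differ, so the formula does not compute f.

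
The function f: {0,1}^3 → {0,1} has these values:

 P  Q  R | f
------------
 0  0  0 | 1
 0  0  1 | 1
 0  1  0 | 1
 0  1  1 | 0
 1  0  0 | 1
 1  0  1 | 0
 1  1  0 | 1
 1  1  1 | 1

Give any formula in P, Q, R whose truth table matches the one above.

f(P, Q, R) = ¬(((¬P ∧ Q) ∧ R) ∨ ((P ∧ ¬Q) ∧ R))

f is 0 on only 2 rows — (0,1,1), (1,0,1). Writing each as a minterm (¬P·Q·R, P·¬Q·R) and OR-ing them characterizes exactly where f=0, so f is the negation of that disjunction.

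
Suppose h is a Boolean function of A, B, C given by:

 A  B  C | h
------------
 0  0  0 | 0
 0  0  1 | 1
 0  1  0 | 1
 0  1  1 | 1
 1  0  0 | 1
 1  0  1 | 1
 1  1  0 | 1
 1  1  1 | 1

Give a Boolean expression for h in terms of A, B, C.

The output is 1 whenever at least one input is 1 — the OR of all inputs.

h(A, B, C) = (A ∨ B) ∨ C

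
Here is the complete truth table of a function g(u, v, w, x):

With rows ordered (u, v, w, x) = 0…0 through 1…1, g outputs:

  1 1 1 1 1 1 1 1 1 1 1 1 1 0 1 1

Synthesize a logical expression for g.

g is 0 on exactly one input, (1,1,0,1), whose minterm is u·v·¬w·x. So g is the negation of that single conjunction.

g(u, v, w, x) = ¬(((u ∧ v) ∧ ¬w) ∧ x)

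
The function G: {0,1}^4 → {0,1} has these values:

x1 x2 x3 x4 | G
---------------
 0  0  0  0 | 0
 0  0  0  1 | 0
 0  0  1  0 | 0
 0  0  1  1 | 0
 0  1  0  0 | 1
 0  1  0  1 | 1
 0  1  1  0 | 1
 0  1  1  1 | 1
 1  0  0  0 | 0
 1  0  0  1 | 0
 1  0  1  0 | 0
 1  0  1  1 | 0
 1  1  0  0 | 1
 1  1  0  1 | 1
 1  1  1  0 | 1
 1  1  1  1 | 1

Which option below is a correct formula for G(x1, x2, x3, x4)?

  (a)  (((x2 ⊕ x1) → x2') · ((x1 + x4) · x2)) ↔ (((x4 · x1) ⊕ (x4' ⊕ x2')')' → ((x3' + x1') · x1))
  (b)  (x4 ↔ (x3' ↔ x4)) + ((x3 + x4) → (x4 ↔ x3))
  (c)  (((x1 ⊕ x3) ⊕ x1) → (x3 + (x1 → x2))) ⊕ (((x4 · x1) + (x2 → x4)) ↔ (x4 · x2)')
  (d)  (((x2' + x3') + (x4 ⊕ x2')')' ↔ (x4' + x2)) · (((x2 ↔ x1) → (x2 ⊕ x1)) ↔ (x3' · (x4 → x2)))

c

(a): at (0,0,0,1) it gives 1, but G = 0 — eliminated.
(b): at (0,0,0,0) it gives 1, but G = 0 — eliminated.
(d): at (0,0,0,1) it gives 1, but G = 0 — eliminated.
That leaves (c). Evaluating it on every row reproduces the table of G exactly.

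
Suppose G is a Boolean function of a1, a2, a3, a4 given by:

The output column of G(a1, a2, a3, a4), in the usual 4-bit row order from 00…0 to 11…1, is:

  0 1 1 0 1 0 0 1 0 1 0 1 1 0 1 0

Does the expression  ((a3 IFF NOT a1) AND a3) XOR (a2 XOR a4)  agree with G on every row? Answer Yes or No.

Yes

Evaluate ((a3 IFF NOT a1) AND a3) XOR (a2 XOR a4) on each row and compare to G:
  a1=0, a2=0, a3=0, a4=0: formula gives 0, G = 0 ✓
  a1=0, a2=0, a3=0, a4=1: formula gives 1, G = 1 ✓
  a1=0, a2=0, a3=1, a4=0: formula gives 1, G = 1 ✓
  a1=0, a2=0, a3=1, a4=1: formula gives 0, G = 0 ✓
  …and likewise for the remaining 12 rows.
All 16 rows match — the expression computes G exactly.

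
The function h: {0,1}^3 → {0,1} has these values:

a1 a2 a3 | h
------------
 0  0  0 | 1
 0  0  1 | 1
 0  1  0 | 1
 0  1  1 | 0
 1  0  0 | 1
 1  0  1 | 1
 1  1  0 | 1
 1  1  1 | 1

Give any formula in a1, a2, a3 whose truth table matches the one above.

Only row (0,1,1) gives 0. So h is 1 everywhere except there — the complement of the minterm ¬a1·a2·a3.

h(a1, a2, a3) = NOT ((NOT a1 AND a2) AND a3)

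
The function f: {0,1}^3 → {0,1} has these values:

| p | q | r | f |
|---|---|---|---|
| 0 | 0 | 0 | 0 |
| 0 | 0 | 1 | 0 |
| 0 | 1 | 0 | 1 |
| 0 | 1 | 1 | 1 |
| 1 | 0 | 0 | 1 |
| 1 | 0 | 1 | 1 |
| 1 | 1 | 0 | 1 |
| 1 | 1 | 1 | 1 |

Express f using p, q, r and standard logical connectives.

f(p, q, r) = not (((not p and not q) and not r) or ((not p and not q) and r))

f is 0 on only 2 rows — (0,0,0), (0,0,1). Writing each as a minterm (¬p·¬q·¬r, ¬p·¬q·r) and OR-ing them characterizes exactly where f=0, so f is the negation of that disjunction.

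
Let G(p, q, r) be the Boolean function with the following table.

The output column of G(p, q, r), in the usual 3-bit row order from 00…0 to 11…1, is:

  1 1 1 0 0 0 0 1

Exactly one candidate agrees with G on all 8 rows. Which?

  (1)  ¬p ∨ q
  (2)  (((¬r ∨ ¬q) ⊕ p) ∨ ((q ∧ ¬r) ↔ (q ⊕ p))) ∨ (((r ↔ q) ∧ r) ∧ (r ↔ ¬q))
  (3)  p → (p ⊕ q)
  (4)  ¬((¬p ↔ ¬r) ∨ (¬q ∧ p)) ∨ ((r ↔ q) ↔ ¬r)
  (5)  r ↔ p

(1) fails at (0,1,1): the formula yields 1, G is 0.
(3) fails at (0,1,1): the formula yields 1, G is 0.
(4) fails at (0,1,0): the formula yields 0, G is 1.
(5) fails at (0,0,1): the formula yields 0, G is 1.
(2) is the remaining candidate, and it agrees with G on all 8 inputs.

2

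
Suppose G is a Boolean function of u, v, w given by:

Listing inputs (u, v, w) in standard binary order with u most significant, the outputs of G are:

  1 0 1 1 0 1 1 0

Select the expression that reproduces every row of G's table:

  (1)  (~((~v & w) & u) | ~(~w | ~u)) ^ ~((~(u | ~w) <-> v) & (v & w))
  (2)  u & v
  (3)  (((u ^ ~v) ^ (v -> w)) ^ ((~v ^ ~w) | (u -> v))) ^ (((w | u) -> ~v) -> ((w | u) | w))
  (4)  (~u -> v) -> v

3

(1): at (0,0,0) it gives 0, but G = 1 — eliminated.
(2): at (0,0,0) it gives 0, but G = 1 — eliminated.
(4): at (0,0,1) it gives 1, but G = 0 — eliminated.
Only (3) survives; checking it on all 8 rows confirms it matches G.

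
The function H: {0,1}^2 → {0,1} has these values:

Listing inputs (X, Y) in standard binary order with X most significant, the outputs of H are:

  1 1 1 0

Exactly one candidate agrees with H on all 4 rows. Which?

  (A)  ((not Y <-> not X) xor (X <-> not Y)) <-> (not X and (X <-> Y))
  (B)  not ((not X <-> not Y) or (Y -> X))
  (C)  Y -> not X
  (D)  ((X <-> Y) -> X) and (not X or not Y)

C

(A) fails at (0,1): the formula yields 0, H is 1.
(B) fails at (0,0): the formula yields 0, H is 1.
(D) fails at (0,0): the formula yields 0, H is 1.
That leaves (C). Evaluating it on every row reproduces the table of H exactly.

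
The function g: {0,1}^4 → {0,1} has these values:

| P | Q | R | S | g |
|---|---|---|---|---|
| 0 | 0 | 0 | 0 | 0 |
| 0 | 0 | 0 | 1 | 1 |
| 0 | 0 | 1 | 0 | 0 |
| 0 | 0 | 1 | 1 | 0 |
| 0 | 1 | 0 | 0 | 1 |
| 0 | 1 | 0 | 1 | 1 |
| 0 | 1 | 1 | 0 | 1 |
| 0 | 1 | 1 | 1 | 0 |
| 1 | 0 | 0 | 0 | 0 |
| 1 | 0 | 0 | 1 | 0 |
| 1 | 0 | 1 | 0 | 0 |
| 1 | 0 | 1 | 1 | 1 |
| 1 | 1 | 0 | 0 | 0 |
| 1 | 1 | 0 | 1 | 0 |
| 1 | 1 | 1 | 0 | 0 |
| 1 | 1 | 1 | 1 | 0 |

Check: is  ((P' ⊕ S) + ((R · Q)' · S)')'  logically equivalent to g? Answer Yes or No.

No

Test each input against both g and the formula:
  P=0, Q=0, R=0, S=0: formula gives 0, g = 0 ✓
  P=0, Q=0, R=0, S=1: formula gives 1, g = 1 ✓
  P=0, Q=0, R=1, S=0: formula gives 0, g = 0 ✓
  P=0, Q=0, R=1, S=1: formula gives 1, but g = 0 ✗
Row (0,0,1,1) is a counterexample, so the formula is not equivalent to g.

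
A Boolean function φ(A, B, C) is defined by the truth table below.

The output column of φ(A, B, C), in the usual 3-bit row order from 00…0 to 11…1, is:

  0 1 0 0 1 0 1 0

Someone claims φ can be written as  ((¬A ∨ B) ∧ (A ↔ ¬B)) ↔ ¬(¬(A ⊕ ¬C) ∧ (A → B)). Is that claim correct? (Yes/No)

No

Evaluate ((¬A ∨ B) ∧ (A ↔ ¬B)) ↔ ¬(¬(A ⊕ ¬C) ∧ (A → B)) on each row and compare to φ:
  A=0, B=0, C=0: formula gives 0, φ = 0 ✓
  A=0, B=0, C=1: formula gives 1, φ = 1 ✓
  A=0, B=1, C=0: formula gives 1, but φ = 0 ✗
A single disagreement suffices: at (0,1,0) they differ, so the formula does not compute φ.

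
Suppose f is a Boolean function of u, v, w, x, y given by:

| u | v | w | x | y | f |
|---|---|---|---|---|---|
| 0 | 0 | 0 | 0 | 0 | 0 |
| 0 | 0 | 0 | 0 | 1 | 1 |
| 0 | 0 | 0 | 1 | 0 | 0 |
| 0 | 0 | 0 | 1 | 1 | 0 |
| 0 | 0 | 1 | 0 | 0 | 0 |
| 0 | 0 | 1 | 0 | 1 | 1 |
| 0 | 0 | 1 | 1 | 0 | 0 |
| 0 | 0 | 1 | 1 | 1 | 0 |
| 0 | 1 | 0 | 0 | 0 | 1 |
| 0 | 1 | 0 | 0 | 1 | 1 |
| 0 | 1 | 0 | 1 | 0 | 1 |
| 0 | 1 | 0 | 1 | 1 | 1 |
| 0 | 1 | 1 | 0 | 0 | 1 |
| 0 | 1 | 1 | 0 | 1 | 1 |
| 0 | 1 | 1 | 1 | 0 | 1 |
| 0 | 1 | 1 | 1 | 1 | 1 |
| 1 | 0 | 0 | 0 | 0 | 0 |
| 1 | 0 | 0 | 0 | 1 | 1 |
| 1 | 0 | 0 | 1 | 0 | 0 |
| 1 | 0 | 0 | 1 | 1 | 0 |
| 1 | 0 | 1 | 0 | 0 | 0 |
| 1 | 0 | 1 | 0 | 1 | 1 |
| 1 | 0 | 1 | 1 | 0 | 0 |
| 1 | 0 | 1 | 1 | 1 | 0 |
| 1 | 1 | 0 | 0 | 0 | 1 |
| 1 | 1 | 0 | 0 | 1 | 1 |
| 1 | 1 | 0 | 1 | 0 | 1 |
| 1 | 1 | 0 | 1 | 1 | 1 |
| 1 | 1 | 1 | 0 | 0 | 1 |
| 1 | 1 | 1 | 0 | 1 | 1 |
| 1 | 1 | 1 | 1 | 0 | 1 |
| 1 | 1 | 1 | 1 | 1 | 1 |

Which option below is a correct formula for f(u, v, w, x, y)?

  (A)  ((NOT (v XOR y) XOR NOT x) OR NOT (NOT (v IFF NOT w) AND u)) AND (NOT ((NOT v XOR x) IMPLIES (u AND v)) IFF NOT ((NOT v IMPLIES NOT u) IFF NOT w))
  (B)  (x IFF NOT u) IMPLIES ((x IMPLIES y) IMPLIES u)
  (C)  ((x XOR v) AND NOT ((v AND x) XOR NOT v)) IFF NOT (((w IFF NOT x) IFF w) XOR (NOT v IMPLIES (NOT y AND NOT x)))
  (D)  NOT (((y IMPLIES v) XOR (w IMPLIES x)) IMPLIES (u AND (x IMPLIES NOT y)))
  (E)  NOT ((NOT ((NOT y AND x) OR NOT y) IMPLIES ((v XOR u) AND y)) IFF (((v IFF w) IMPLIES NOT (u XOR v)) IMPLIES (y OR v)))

C

(A) disagrees with f on (0,0,0,0,1) (formula → 0, table → 1); rule it out.
(B) disagrees with f on (0,0,0,0,0) (formula → 1, table → 0); rule it out.
(D) disagrees with f on (0,0,0,1,1) (formula → 1, table → 0); rule it out.
(E) disagrees with f on (0,0,0,0,0) (formula → 1, table → 0); rule it out.
(C) is the remaining candidate, and it agrees with f on all 32 inputs.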